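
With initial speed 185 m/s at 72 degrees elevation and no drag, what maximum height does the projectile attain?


H = (v0*sin(theta))^2 / (2g) = (185*sin(72°))^2 / (2*9.81) = 1578 m

1578 m


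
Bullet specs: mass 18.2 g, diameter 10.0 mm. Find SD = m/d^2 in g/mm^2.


SD = m/d^2 = 18.2/10.0^2 = 0.182 g/mm^2

0.182 g/mm^2


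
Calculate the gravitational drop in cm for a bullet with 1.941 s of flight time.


drop = 0.5*g*t^2 = 0.5*9.81*1.941^2 = 18.4795 m ≈ 1848 cm

1848 cm


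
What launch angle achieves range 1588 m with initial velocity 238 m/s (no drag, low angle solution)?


sin(2*theta) = R*g/v0^2 = 1588*9.81/238^2 = 0.275021, theta = arcsin(0.275021)/2 = 7.982°

7.982 degrees


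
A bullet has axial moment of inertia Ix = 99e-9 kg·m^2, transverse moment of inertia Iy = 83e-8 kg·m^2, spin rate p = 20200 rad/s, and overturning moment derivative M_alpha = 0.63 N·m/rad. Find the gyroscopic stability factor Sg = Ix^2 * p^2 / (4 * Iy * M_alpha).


Sg = Ix^2 * p^2 / (4 * Iy * M_alpha) = (99e-9)^2 * 20200^2 / (4 * 83e-8 * 0.63) = 1.912

1.912


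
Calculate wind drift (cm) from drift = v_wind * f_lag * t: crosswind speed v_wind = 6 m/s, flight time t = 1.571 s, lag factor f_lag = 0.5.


drift = v_wind * lag * t = 6 * 0.5 * 1.571 = 4.713 m ≈ 471.3 cm

471.3 cm


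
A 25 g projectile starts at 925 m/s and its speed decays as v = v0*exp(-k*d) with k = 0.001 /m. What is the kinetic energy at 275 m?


v = v0*exp(-k*d) = 925*exp(-0.001*275) = 702.604 m/s
E = 0.5*m*v^2 = 0.5*0.025*702.604^2 = 6171 J

6171 J


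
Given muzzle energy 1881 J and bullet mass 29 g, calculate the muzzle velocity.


v = sqrt(2*E/m) = sqrt(2*1881/0.029) = 360.2 m/s

360.2 m/s


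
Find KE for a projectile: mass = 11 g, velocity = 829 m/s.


E = 0.5*m*v^2 = 0.5*0.011*829^2 = 3780 J

3780 J


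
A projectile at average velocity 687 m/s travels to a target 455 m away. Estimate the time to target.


t = d/v = 455/687 = 0.6623 s

0.6623 s


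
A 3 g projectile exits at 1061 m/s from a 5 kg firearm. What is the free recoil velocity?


v_recoil = m_p * v_p / m_gun = 0.003 * 1061 / 5 = 0.6366 m/s

0.6366 m/s


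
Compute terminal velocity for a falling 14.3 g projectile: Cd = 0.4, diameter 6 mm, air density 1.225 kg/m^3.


A = pi*(d/2)^2 = pi*(6/2000)^2 = 2.82743e-05 m^2
vt = sqrt(2mg/(Cd*rho*A)) = sqrt(2*0.0143*9.81/(0.4 * 1.225 * 2.82743e-05)) = 142.3 m/s

142.3 m/s


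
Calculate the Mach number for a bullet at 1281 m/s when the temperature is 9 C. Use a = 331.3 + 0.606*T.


a = 331.3 + 0.606*(9) = 336.754 m/s
M = v/a = 1281/336.754 = 3.804

3.804


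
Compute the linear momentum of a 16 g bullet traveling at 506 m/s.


p = m*v = 0.016*506 = 8.096 kg·m/s

8.096 kg·m/s


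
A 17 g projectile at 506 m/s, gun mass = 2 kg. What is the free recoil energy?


v_r = m_p*v_p/m_gun = 0.017*506/2 = 4.301 m/s, E_r = 0.5*m_gun*v_r^2 = 0.5*2*4.301^2 = 18.5 J

18.5 J


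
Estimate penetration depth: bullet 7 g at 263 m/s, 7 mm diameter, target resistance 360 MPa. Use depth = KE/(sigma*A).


A = pi*(d/2)^2 = pi*(7/2)^2 = 38.4845 mm^2
E = 0.5*m*v^2 = 0.5*0.007*263^2 = 242.091 J
depth = E/(sigma*A) = 242.091 J / (360 MPa * 38.4845 mm^2) = 242.091/(360 * 38.4845) m = 0.0174739 m ≈ 17.47 mm

17.47 mm


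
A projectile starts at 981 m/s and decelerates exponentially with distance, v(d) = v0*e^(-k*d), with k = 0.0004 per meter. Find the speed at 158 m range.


v = v0*exp(-k*d) = 981*exp(-0.0004*158) = 920.9 m/s

920.9 m/s


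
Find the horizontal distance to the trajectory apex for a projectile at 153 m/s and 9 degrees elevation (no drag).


R = v0^2*sin(2*theta)/g = 153^2*sin(2*9°)/9.81 = 737.388 m
apex_dist = R/2 = 737.388/2 = 368.7 m

368.7 m


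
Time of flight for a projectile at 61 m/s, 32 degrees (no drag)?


T = 2*v0*sin(theta)/g = 2*61*sin(32°)/9.81 = 6.59 s

6.59 s


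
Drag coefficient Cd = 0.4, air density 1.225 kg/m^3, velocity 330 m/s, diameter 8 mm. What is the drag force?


A = pi*(d/2)^2 = pi*(8/2000)^2 = 5.02655e-05 m^2
Fd = 0.5*Cd*rho*A*v^2 = 0.5*0.4*1.225*5.02655e-05*330^2 = 1.341 N

1.341 N


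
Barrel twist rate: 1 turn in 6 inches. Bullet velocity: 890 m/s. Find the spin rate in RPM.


twist_m = 6*0.0254 = 0.1524 m
spin = v/twist = 890/0.1524 = 5839.895 rev/s
RPM = spin*60 = 5839.895*60 ≈ 350394 RPM

350394 RPM


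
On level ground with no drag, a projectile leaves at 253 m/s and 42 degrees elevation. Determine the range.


R = v0^2 * sin(2*theta) / g = 253^2 * sin(2*42°) / 9.81 = 6489 m

6489 m


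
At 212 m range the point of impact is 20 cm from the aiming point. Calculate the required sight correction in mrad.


1 mrad subtends 1 cm per 10 m of range, so adj = error_cm / (dist_m / 10) = 20 / (212/10) = 0.9434 mrad

0.9434 mrad


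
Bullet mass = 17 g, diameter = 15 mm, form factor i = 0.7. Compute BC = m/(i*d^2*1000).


BC = m/(i*d^2*1000) = 17/(0.7 * 15^2 * 1000) = 0.0001079

0.0001079


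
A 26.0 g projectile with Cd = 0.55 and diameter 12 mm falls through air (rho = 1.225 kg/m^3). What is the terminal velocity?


A = pi*(d/2)^2 = pi*(12/2000)^2 = 1.13097e-04 m^2
vt = sqrt(2mg/(Cd*rho*A)) = sqrt(2*0.026*9.81/(0.55 * 1.225 * 1.13097e-04)) = 81.82 m/s

81.82 m/s


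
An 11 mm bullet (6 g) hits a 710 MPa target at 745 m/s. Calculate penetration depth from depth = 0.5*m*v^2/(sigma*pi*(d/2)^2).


A = pi*(d/2)^2 = pi*(11/2)^2 = 95.0332 mm^2
E = 0.5*m*v^2 = 0.5*0.006*745^2 = 1665.08 J
depth = E/(sigma*A) = 1665.08 J / (710 MPa * 95.0332 mm^2) = 1665.08/(710 * 95.0332) m = 0.0246774 m ≈ 24.68 mm

24.68 mm


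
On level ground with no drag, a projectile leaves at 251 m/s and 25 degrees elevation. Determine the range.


R = v0^2 * sin(2*theta) / g = 251^2 * sin(2*25°) / 9.81 = 4920 m

4920 m


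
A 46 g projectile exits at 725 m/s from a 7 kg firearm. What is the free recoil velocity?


v_recoil = m_p * v_p / m_gun = 0.046 * 725 / 7 = 4.764 m/s

4.764 m/s


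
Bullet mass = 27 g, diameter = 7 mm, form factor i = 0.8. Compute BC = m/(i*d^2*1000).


BC = m/(i*d^2*1000) = 27/(0.8 * 7^2 * 1000) = 0.0006888

0.0006888


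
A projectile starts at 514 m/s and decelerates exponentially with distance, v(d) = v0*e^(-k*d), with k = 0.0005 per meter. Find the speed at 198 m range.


v = v0*exp(-k*d) = 514*exp(-0.0005*198) = 465.6 m/s

465.6 m/s


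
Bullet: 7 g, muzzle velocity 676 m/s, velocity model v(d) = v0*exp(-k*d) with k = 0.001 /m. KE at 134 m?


v = v0*exp(-k*d) = 676*exp(-0.001*134) = 591.223 m/s
E = 0.5*m*v^2 = 0.5*0.007*591.223^2 = 1223 J

1223 J


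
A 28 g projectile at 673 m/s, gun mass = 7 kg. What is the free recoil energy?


v_r = m_p*v_p/m_gun = 0.028*673/7 = 2.692 m/s, E_r = 0.5*m_gun*v_r^2 = 0.5*7*2.692^2 = 25.36 J

25.36 J


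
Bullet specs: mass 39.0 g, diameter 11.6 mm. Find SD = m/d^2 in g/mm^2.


SD = m/d^2 = 39.0/11.6^2 = 0.2898 g/mm^2

0.2898 g/mm^2


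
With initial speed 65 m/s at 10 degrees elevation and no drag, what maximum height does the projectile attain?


H = (v0*sin(theta))^2 / (2g) = (65*sin(10°))^2 / (2*9.81) = 6.493 m

6.493 m


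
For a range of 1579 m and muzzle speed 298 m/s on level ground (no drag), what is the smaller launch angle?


sin(2*theta) = R*g/v0^2 = 1579*9.81/298^2 = 0.174429, theta = arcsin(0.174429)/2 = 5.023°

5.023 degrees


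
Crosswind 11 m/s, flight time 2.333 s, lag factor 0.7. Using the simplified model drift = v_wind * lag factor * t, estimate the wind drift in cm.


drift = v_wind * lag * t = 11 * 0.7 * 2.333 = 17.9641 m ≈ 1796 cm

1796 cm


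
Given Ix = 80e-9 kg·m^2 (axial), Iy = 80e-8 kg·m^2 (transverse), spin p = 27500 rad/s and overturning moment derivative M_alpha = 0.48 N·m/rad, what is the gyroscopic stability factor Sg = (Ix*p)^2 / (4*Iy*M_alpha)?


Sg = Ix^2 * p^2 / (4 * Iy * M_alpha) = (80e-9)^2 * 27500^2 / (4 * 80e-8 * 0.48) = 3.151

3.151


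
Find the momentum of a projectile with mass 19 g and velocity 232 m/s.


p = m*v = 0.019*232 = 4.408 kg·m/s

4.408 kg·m/s


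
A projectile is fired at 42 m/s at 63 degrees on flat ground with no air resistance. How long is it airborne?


T = 2*v0*sin(theta)/g = 2*42*sin(63°)/9.81 = 7.629 s

7.629 s


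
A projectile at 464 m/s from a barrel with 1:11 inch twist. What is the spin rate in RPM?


twist_m = 11*0.0254 = 0.2794 m
spin = v/twist = 464/0.2794 = 1660.702 rev/s
RPM = spin*60 = 1660.702*60 ≈ 99642 RPM

99642 RPM


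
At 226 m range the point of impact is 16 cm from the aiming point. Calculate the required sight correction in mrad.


1 mrad subtends 1 cm per 10 m of range, so adj = error_cm / (dist_m / 10) = 16 / (226/10) = 0.708 mrad

0.708 mrad


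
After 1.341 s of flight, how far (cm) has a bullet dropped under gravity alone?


drop = 0.5*g*t^2 = 0.5*9.81*1.341^2 = 8.82057 m ≈ 882.1 cm

882.1 cm


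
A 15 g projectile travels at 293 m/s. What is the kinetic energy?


E = 0.5*m*v^2 = 0.5*0.015*293^2 = 643.9 J

643.9 J


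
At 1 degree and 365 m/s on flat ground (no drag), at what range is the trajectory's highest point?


R = v0^2*sin(2*theta)/g = 365^2*sin(2*1°)/9.81 = 473.954 m
apex_dist = R/2 = 473.954/2 = 237 m

237 m


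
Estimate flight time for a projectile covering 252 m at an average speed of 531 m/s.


t = d/v = 252/531 = 0.4746 s

0.4746 s


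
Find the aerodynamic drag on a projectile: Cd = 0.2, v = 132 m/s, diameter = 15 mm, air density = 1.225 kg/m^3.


A = pi*(d/2)^2 = pi*(15/2000)^2 = 1.76715e-04 m^2
Fd = 0.5*Cd*rho*A*v^2 = 0.5*0.2*1.225*1.76715e-04*132^2 = 0.3772 N

0.3772 N


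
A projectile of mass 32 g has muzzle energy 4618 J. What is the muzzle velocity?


v = sqrt(2*E/m) = sqrt(2*4618/0.032) = 537.2 m/s

537.2 m/s


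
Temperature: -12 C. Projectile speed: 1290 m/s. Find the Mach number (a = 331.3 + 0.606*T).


a = 331.3 + 0.606*(-12) = 324.028 m/s
M = v/a = 1290/324.028 = 3.981

3.981


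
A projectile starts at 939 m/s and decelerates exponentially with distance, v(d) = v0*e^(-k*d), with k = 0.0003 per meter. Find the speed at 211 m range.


v = v0*exp(-k*d) = 939*exp(-0.0003*211) = 881.4 m/s

881.4 m/s


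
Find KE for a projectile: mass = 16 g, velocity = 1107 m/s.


E = 0.5*m*v^2 = 0.5*0.016*1107^2 = 9804 J

9804 J


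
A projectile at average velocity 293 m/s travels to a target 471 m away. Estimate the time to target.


t = d/v = 471/293 = 1.608 s

1.608 s


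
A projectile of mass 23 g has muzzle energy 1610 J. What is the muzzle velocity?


v = sqrt(2*E/m) = sqrt(2*1610/0.023) = 374.2 m/s

374.2 m/s


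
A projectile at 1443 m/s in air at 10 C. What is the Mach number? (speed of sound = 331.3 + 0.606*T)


a = 331.3 + 0.606*(10) = 337.36 m/s
M = v/a = 1443/337.36 = 4.277

4.277


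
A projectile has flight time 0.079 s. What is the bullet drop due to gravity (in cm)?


drop = 0.5*g*t^2 = 0.5*9.81*0.079^2 = 0.0306121 m ≈ 3.061 cm

3.061 cm


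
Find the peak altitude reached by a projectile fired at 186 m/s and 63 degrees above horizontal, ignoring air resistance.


H = (v0*sin(theta))^2 / (2g) = (186*sin(63°))^2 / (2*9.81) = 1400 m

1400 m


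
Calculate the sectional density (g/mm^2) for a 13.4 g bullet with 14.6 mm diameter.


SD = m/d^2 = 13.4/14.6^2 = 0.06286 g/mm^2

0.06286 g/mm^2


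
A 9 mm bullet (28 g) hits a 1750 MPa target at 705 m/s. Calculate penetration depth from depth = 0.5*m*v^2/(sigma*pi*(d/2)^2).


A = pi*(d/2)^2 = pi*(9/2)^2 = 63.6173 mm^2
E = 0.5*m*v^2 = 0.5*0.028*705^2 = 6958.35 J
depth = E/(sigma*A) = 6958.35 J / (1750 MPa * 63.6173 mm^2) = 6958.35/(1750 * 63.6173) m = 0.0625019 m ≈ 62.5 mm

62.5 mm


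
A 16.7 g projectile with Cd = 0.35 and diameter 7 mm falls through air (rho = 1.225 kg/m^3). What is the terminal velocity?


A = pi*(d/2)^2 = pi*(7/2000)^2 = 3.84845e-05 m^2
vt = sqrt(2mg/(Cd*rho*A)) = sqrt(2*0.0167*9.81/(0.35 * 1.225 * 3.84845e-05)) = 140.9 m/s

140.9 m/s


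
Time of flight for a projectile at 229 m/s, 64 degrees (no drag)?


T = 2*v0*sin(theta)/g = 2*229*sin(64°)/9.81 = 41.96 s

41.96 s


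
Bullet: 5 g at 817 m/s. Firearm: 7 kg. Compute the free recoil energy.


v_r = m_p*v_p/m_gun = 0.005*817/7 = 0.583571 m/s, E_r = 0.5*m_gun*v_r^2 = 0.5*7*0.583571^2 = 1.192 J

1.192 J


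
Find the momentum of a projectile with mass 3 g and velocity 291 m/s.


p = m*v = 0.003*291 = 0.873 kg·m/s

0.873 kg·m/s


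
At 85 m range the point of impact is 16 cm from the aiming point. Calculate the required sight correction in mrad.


1 mrad subtends 1 cm per 10 m of range, so adj = error_cm / (dist_m / 10) = 16 / (85/10) = 1.882 mrad

1.882 mrad


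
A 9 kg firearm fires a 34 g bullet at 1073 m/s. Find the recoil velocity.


v_recoil = m_p * v_p / m_gun = 0.034 * 1073 / 9 = 4.054 m/s

4.054 m/s


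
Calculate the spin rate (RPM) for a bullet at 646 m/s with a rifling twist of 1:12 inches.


twist_m = 12*0.0254 = 0.3048 m
spin = v/twist = 646/0.3048 = 2119.423 rev/s
RPM = spin*60 = 2119.423*60 ≈ 127165 RPM

127165 RPM


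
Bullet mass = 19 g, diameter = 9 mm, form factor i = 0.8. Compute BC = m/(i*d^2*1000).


BC = m/(i*d^2*1000) = 19/(0.8 * 9^2 * 1000) = 0.0002932

0.0002932


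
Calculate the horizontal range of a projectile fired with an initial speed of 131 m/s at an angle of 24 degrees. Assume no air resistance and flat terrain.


R = v0^2 * sin(2*theta) / g = 131^2 * sin(2*24°) / 9.81 = 1300 m

1300 m


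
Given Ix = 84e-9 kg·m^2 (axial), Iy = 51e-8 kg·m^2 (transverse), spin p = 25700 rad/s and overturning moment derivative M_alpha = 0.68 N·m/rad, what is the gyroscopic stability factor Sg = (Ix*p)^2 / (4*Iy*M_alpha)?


Sg = Ix^2 * p^2 / (4 * Iy * M_alpha) = (84e-9)^2 * 25700^2 / (4 * 51e-8 * 0.68) = 3.36

3.36


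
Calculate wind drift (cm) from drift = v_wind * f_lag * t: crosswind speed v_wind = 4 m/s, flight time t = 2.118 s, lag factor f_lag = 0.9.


drift = v_wind * lag * t = 4 * 0.9 * 2.118 = 7.6248 m ≈ 762.5 cm

762.5 cm


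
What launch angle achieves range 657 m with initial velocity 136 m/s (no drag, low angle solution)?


sin(2*theta) = R*g/v0^2 = 657*9.81/136^2 = 0.348463, theta = arcsin(0.348463)/2 = 10.2°

10.2 degrees


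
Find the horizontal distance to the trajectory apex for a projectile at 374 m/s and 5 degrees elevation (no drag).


R = v0^2*sin(2*theta)/g = 374^2*sin(2*5°)/9.81 = 2475.96 m
apex_dist = R/2 = 2475.96/2 = 1238 m

1238 m


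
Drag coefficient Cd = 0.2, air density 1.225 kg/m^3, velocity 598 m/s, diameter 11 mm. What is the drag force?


A = pi*(d/2)^2 = pi*(11/2000)^2 = 9.50332e-05 m^2
Fd = 0.5*Cd*rho*A*v^2 = 0.5*0.2*1.225*9.50332e-05*598^2 = 4.163 N

4.163 N


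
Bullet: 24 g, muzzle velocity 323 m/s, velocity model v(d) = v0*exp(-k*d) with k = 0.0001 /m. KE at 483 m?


v = v0*exp(-k*d) = 323*exp(-0.0001*483) = 307.77 m/s
E = 0.5*m*v^2 = 0.5*0.024*307.77^2 = 1137 J

1137 J


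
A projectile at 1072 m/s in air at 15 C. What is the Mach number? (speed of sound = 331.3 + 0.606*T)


a = 331.3 + 0.606*(15) = 340.39 m/s
M = v/a = 1072/340.39 = 3.149

3.149


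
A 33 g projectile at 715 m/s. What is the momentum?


p = m*v = 0.033*715 = 23.6 kg·m/s

23.6 kg·m/s


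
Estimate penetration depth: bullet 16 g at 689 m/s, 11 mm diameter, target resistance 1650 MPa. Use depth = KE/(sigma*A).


A = pi*(d/2)^2 = pi*(11/2)^2 = 95.0332 mm^2
E = 0.5*m*v^2 = 0.5*0.016*689^2 = 3797.77 J
depth = E/(sigma*A) = 3797.77 J / (1650 MPa * 95.0332 mm^2) = 3797.77/(1650 * 95.0332) m = 0.0242197 m ≈ 24.22 mm

24.22 mm


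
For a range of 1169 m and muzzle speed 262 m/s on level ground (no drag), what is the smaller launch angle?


sin(2*theta) = R*g/v0^2 = 1169*9.81/262^2 = 0.167063, theta = arcsin(0.167063)/2 = 4.809°

4.809 degrees


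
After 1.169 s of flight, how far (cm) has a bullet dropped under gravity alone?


drop = 0.5*g*t^2 = 0.5*9.81*1.169^2 = 6.70298 m ≈ 670.3 cm

670.3 cm


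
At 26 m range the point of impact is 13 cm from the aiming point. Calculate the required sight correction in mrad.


1 mrad subtends 1 cm per 10 m of range, so adj = error_cm / (dist_m / 10) = 13 / (26/10) = 5 mrad

5 mrad


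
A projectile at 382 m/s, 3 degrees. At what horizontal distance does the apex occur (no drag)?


R = v0^2*sin(2*theta)/g = 382^2*sin(2*3°)/9.81 = 1554.86 m
apex_dist = R/2 = 1554.86/2 = 777.4 m

777.4 m


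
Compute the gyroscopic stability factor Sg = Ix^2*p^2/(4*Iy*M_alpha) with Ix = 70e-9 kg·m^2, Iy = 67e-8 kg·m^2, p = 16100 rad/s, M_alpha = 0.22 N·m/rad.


Sg = Ix^2 * p^2 / (4 * Iy * M_alpha) = (70e-9)^2 * 16100^2 / (4 * 67e-8 * 0.22) = 2.154

2.154


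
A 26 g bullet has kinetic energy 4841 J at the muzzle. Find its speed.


v = sqrt(2*E/m) = sqrt(2*4841/0.026) = 610.2 m/s

610.2 m/s


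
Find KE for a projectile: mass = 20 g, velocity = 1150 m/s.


E = 0.5*m*v^2 = 0.5*0.02*1150^2 = 13225 J

13225 J


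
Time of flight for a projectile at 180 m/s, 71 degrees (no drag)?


T = 2*v0*sin(theta)/g = 2*180*sin(71°)/9.81 = 34.7 s

34.7 s


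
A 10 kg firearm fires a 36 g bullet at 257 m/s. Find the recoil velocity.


v_recoil = m_p * v_p / m_gun = 0.036 * 257 / 10 = 0.9252 m/s

0.9252 m/s


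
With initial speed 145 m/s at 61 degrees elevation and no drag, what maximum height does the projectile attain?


H = (v0*sin(theta))^2 / (2g) = (145*sin(61°))^2 / (2*9.81) = 819.7 m

819.7 m


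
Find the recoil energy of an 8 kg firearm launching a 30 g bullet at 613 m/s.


v_r = m_p*v_p/m_gun = 0.03*613/8 = 2.29875 m/s, E_r = 0.5*m_gun*v_r^2 = 0.5*8*2.29875^2 = 21.14 J

21.14 J


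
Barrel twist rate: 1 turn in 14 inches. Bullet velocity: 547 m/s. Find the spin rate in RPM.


twist_m = 14*0.0254 = 0.3556 m
spin = v/twist = 547/0.3556 = 1538.245 rev/s
RPM = spin*60 = 1538.245*60 ≈ 92295 RPM

92295 RPM


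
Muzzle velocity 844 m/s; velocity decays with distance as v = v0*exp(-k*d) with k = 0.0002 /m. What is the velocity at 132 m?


v = v0*exp(-k*d) = 844*exp(-0.0002*132) = 822 m/s

822 m/s


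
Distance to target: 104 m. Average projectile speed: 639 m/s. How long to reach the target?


t = d/v = 104/639 = 0.1628 s

0.1628 s


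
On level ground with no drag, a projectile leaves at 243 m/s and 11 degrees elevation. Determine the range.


R = v0^2 * sin(2*theta) / g = 243^2 * sin(2*11°) / 9.81 = 2255 m

2255 m


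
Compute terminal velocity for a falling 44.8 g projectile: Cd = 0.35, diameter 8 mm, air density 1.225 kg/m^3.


A = pi*(d/2)^2 = pi*(8/2000)^2 = 5.02655e-05 m^2
vt = sqrt(2mg/(Cd*rho*A)) = sqrt(2*0.0448*9.81/(0.35 * 1.225 * 5.02655e-05)) = 202 m/s

202 m/s


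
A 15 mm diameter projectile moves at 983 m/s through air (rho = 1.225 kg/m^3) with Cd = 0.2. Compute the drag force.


A = pi*(d/2)^2 = pi*(15/2000)^2 = 1.76715e-04 m^2
Fd = 0.5*Cd*rho*A*v^2 = 0.5*0.2*1.225*1.76715e-04*983^2 = 20.92 N

20.92 N


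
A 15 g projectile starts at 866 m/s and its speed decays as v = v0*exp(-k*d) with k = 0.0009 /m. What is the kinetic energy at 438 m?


v = v0*exp(-k*d) = 866*exp(-0.0009*438) = 583.874 m/s
E = 0.5*m*v^2 = 0.5*0.015*583.874^2 = 2557 J

2557 J


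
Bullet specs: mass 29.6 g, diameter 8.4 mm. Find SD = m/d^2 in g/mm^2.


SD = m/d^2 = 29.6/8.4^2 = 0.4195 g/mm^2

0.4195 g/mm^2


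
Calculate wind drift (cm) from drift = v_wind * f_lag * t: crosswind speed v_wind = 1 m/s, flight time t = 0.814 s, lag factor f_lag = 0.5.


drift = v_wind * lag * t = 1 * 0.5 * 0.814 = 0.407 m ≈ 40.7 cm

40.7 cm


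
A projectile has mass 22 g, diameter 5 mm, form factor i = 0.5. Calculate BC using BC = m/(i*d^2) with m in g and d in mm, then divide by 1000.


BC = m/(i*d^2*1000) = 22/(0.5 * 5^2 * 1000) = 0.00176

0.00176


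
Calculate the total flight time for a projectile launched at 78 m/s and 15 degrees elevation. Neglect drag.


T = 2*v0*sin(theta)/g = 2*78*sin(15°)/9.81 = 4.116 s

4.116 s


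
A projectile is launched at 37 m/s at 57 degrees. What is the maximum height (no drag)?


H = (v0*sin(theta))^2 / (2g) = (37*sin(57°))^2 / (2*9.81) = 49.08 m

49.08 m


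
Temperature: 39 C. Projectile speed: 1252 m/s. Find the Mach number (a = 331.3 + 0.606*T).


a = 331.3 + 0.606*(39) = 354.934 m/s
M = v/a = 1252/354.934 = 3.527

3.527


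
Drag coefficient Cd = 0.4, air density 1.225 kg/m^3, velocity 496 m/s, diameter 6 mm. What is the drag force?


A = pi*(d/2)^2 = pi*(6/2000)^2 = 2.82743e-05 m^2
Fd = 0.5*Cd*rho*A*v^2 = 0.5*0.4*1.225*2.82743e-05*496^2 = 1.704 N

1.704 N


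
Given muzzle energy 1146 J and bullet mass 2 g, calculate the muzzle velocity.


v = sqrt(2*E/m) = sqrt(2*1146/0.002) = 1071 m/s

1071 m/s


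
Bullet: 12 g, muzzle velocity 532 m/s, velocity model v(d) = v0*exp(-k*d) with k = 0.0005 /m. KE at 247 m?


v = v0*exp(-k*d) = 532*exp(-0.0005*247) = 470.193 m/s
E = 0.5*m*v^2 = 0.5*0.012*470.193^2 = 1326 J

1326 J


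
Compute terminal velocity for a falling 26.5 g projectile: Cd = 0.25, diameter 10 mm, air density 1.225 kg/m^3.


A = pi*(d/2)^2 = pi*(10/2000)^2 = 7.85398e-05 m^2
vt = sqrt(2mg/(Cd*rho*A)) = sqrt(2*0.0265*9.81/(0.25 * 1.225 * 7.85398e-05)) = 147 m/s

147 m/s


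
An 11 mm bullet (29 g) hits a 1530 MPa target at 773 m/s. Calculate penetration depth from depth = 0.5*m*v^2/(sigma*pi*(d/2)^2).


A = pi*(d/2)^2 = pi*(11/2)^2 = 95.0332 mm^2
E = 0.5*m*v^2 = 0.5*0.029*773^2 = 8664.17 J
depth = E/(sigma*A) = 8664.17 J / (1530 MPa * 95.0332 mm^2) = 8664.17/(1530 * 95.0332) m = 0.0595882 m ≈ 59.59 mm

59.59 mm


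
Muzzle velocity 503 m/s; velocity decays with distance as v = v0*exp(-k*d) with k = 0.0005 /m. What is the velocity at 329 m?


v = v0*exp(-k*d) = 503*exp(-0.0005*329) = 426.7 m/s

426.7 m/s


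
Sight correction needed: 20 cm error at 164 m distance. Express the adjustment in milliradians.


1 mrad subtends 1 cm per 10 m of range, so adj = error_cm / (dist_m / 10) = 20 / (164/10) = 1.22 mrad

1.22 mrad


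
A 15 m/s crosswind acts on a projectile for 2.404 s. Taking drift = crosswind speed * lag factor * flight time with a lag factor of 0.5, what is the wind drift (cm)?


drift = v_wind * lag * t = 15 * 0.5 * 2.404 = 18.03 m ≈ 1803 cm

1803 cm


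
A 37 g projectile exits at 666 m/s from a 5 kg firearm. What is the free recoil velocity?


v_recoil = m_p * v_p / m_gun = 0.037 * 666 / 5 = 4.928 m/s

4.928 m/s


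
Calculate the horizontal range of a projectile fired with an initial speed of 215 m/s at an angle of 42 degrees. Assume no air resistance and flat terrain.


R = v0^2 * sin(2*theta) / g = 215^2 * sin(2*42°) / 9.81 = 4686 m

4686 m


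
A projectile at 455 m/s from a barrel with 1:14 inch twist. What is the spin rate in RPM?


twist_m = 14*0.0254 = 0.3556 m
spin = v/twist = 455/0.3556 = 1279.528 rev/s
RPM = spin*60 = 1279.528*60 ≈ 76772 RPM

76772 RPM


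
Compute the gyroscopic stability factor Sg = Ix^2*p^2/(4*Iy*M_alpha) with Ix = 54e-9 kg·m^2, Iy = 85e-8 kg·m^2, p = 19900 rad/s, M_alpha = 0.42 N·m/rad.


Sg = Ix^2 * p^2 / (4 * Iy * M_alpha) = (54e-9)^2 * 19900^2 / (4 * 85e-8 * 0.42) = 0.8087

0.8087


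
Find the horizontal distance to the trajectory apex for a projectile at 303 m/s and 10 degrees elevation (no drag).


R = v0^2*sin(2*theta)/g = 303^2*sin(2*10°)/9.81 = 3200.87 m
apex_dist = R/2 = 3200.87/2 = 1600 m

1600 m


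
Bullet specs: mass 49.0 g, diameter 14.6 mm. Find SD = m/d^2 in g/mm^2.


SD = m/d^2 = 49.0/14.6^2 = 0.2299 g/mm^2

0.2299 g/mm^2


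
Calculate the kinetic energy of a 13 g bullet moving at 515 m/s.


E = 0.5*m*v^2 = 0.5*0.013*515^2 = 1724 J

1724 J


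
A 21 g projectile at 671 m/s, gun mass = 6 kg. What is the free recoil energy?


v_r = m_p*v_p/m_gun = 0.021*671/6 = 2.3485 m/s, E_r = 0.5*m_gun*v_r^2 = 0.5*6*2.3485^2 = 16.55 J

16.55 J


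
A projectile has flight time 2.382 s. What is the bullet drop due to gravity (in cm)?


drop = 0.5*g*t^2 = 0.5*9.81*2.382^2 = 27.8306 m ≈ 2783 cm

2783 cm


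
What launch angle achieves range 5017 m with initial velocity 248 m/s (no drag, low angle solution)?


sin(2*theta) = R*g/v0^2 = 5017*9.81/248^2 = 0.800221, theta = arcsin(0.800221)/2 = 26.58°

26.58 degrees


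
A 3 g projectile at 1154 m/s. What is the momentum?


p = m*v = 0.003*1154 = 3.462 kg·m/s

3.462 kg·m/s


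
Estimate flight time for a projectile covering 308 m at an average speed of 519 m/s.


t = d/v = 308/519 = 0.5934 s

0.5934 s


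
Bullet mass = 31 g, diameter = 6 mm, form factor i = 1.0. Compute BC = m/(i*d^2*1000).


BC = m/(i*d^2*1000) = 31/(1.0 * 6^2 * 1000) = 0.0008611

0.0008611


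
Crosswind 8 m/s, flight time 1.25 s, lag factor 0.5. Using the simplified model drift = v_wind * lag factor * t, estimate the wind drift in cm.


drift = v_wind * lag * t = 8 * 0.5 * 1.25 = 5 m ≈ 500 cm

500 cm


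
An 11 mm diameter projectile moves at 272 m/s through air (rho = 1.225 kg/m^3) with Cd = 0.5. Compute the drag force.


A = pi*(d/2)^2 = pi*(11/2000)^2 = 9.50332e-05 m^2
Fd = 0.5*Cd*rho*A*v^2 = 0.5*0.5*1.225*9.50332e-05*272^2 = 2.153 N

2.153 N


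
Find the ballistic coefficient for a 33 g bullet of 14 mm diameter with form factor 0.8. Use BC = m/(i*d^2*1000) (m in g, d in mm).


BC = m/(i*d^2*1000) = 33/(0.8 * 14^2 * 1000) = 0.0002105

0.0002105


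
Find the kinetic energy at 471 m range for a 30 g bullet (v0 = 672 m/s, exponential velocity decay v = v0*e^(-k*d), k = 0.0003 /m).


v = v0*exp(-k*d) = 672*exp(-0.0003*471) = 583.45 m/s
E = 0.5*m*v^2 = 0.5*0.03*583.45^2 = 5106 J

5106 J


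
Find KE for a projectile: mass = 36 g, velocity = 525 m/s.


E = 0.5*m*v^2 = 0.5*0.036*525^2 = 4961 J

4961 J


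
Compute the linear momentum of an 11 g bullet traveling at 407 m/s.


p = m*v = 0.011*407 = 4.477 kg·m/s

4.477 kg·m/s


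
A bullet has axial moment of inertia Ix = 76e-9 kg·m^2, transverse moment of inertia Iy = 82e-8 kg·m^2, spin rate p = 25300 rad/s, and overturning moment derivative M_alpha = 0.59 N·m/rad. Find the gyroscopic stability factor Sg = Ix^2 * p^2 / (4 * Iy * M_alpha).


Sg = Ix^2 * p^2 / (4 * Iy * M_alpha) = (76e-9)^2 * 25300^2 / (4 * 82e-8 * 0.59) = 1.91

1.91


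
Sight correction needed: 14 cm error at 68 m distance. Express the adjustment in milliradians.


1 mrad subtends 1 cm per 10 m of range, so adj = error_cm / (dist_m / 10) = 14 / (68/10) = 2.059 mrad

2.059 mrad


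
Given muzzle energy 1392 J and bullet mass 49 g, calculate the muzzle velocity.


v = sqrt(2*E/m) = sqrt(2*1392/0.049) = 238.4 m/s

238.4 m/s


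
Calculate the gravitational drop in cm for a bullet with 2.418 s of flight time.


drop = 0.5*g*t^2 = 0.5*9.81*2.418^2 = 28.6782 m ≈ 2868 cm

2868 cm


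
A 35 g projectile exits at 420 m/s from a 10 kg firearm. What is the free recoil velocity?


v_recoil = m_p * v_p / m_gun = 0.035 * 420 / 10 = 1.47 m/s

1.47 m/s


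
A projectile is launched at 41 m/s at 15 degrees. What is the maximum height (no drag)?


H = (v0*sin(theta))^2 / (2g) = (41*sin(15°))^2 / (2*9.81) = 5.739 m

5.739 m


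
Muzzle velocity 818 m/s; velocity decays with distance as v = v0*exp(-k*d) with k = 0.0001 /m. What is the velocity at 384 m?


v = v0*exp(-k*d) = 818*exp(-0.0001*384) = 787.2 m/s

787.2 m/s


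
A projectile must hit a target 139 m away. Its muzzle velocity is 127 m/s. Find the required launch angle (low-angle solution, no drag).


sin(2*theta) = R*g/v0^2 = 139*9.81/127^2 = 0.0845427, theta = arcsin(0.0845427)/2 = 2.425°

2.425 degrees


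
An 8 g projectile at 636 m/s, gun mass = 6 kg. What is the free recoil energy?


v_r = m_p*v_p/m_gun = 0.008*636/6 = 0.848 m/s, E_r = 0.5*m_gun*v_r^2 = 0.5*6*0.848^2 = 2.157 J

2.157 J


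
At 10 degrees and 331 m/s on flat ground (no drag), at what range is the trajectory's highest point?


R = v0^2*sin(2*theta)/g = 331^2*sin(2*10°)/9.81 = 3819.78 m
apex_dist = R/2 = 3819.78/2 = 1910 m

1910 m


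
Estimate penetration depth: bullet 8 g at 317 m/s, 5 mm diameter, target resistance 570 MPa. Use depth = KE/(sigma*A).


A = pi*(d/2)^2 = pi*(5/2)^2 = 19.635 mm^2
E = 0.5*m*v^2 = 0.5*0.008*317^2 = 401.956 J
depth = E/(sigma*A) = 401.956 J / (570 MPa * 19.635 mm^2) = 401.956/(570 * 19.635) m = 0.0359148 m ≈ 35.91 mm

35.91 mm


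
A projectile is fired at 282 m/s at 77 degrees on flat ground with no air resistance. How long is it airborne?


T = 2*v0*sin(theta)/g = 2*282*sin(77°)/9.81 = 56.02 s

56.02 s


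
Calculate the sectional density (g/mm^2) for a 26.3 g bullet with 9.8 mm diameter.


SD = m/d^2 = 26.3/9.8^2 = 0.2738 g/mm^2

0.2738 g/mm^2


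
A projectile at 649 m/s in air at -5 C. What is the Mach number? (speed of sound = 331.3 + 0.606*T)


a = 331.3 + 0.606*(-5) = 328.27 m/s
M = v/a = 649/328.27 = 1.977

1.977


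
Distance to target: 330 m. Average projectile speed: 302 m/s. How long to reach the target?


t = d/v = 330/302 = 1.093 s

1.093 s


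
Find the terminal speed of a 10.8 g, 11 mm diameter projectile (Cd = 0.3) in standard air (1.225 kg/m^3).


A = pi*(d/2)^2 = pi*(11/2000)^2 = 9.50332e-05 m^2
vt = sqrt(2mg/(Cd*rho*A)) = sqrt(2*0.0108*9.81/(0.3 * 1.225 * 9.50332e-05)) = 77.89 m/s

77.89 m/s


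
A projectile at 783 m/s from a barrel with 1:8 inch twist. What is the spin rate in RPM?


twist_m = 8*0.0254 = 0.2032 m
spin = v/twist = 783/0.2032 = 3853.346 rev/s
RPM = spin*60 = 3853.346*60 ≈ 231201 RPM

231201 RPM


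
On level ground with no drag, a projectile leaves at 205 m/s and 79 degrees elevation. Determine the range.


R = v0^2 * sin(2*theta) / g = 205^2 * sin(2*79°) / 9.81 = 1605 m

1605 m


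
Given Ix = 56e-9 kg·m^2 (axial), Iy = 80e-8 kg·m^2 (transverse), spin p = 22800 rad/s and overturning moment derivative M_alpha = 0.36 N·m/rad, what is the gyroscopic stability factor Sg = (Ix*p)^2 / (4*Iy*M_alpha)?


Sg = Ix^2 * p^2 / (4 * Iy * M_alpha) = (56e-9)^2 * 22800^2 / (4 * 80e-8 * 0.36) = 1.415

1.415


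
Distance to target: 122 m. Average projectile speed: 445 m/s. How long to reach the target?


t = d/v = 122/445 = 0.2742 s

0.2742 s


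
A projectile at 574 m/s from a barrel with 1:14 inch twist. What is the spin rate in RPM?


twist_m = 14*0.0254 = 0.3556 m
spin = v/twist = 574/0.3556 = 1614.173 rev/s
RPM = spin*60 = 1614.173*60 ≈ 96850 RPM

96850 RPM


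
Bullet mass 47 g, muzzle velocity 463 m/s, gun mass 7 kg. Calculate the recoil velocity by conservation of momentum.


v_recoil = m_p * v_p / m_gun = 0.047 * 463 / 7 = 3.109 m/s

3.109 m/s


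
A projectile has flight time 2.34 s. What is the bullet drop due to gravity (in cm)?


drop = 0.5*g*t^2 = 0.5*9.81*2.34^2 = 26.8578 m ≈ 2686 cm

2686 cm


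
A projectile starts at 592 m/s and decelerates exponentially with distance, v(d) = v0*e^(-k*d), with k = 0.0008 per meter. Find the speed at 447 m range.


v = v0*exp(-k*d) = 592*exp(-0.0008*447) = 414 m/s

414 m/s


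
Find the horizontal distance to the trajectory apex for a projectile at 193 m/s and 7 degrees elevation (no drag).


R = v0^2*sin(2*theta)/g = 193^2*sin(2*7°)/9.81 = 918.588 m
apex_dist = R/2 = 918.588/2 = 459.3 m

459.3 m


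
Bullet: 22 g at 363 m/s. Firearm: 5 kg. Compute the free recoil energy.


v_r = m_p*v_p/m_gun = 0.022*363/5 = 1.5972 m/s, E_r = 0.5*m_gun*v_r^2 = 0.5*5*1.5972^2 = 6.378 J

6.378 J


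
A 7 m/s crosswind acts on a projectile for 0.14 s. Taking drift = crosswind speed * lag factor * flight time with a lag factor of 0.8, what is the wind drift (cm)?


drift = v_wind * lag * t = 7 * 0.8 * 0.14 = 0.784 m ≈ 78.4 cm

78.4 cm


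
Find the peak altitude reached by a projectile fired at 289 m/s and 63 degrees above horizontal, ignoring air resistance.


H = (v0*sin(theta))^2 / (2g) = (289*sin(63°))^2 / (2*9.81) = 3380 m

3380 m


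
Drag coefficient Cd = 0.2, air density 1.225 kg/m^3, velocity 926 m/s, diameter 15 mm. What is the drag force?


A = pi*(d/2)^2 = pi*(15/2000)^2 = 1.76715e-04 m^2
Fd = 0.5*Cd*rho*A*v^2 = 0.5*0.2*1.225*1.76715e-04*926^2 = 18.56 N

18.56 N


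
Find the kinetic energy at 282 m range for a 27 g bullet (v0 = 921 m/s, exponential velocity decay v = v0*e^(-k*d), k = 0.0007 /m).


v = v0*exp(-k*d) = 921*exp(-0.0007*282) = 756.014 m/s
E = 0.5*m*v^2 = 0.5*0.027*756.014^2 = 7716 J

7716 J


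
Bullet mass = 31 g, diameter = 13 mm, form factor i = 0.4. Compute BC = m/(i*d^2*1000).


BC = m/(i*d^2*1000) = 31/(0.4 * 13^2 * 1000) = 0.0004586

0.0004586


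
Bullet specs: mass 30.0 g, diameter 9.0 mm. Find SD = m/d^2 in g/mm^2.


SD = m/d^2 = 30.0/9.0^2 = 0.3704 g/mm^2

0.3704 g/mm^2


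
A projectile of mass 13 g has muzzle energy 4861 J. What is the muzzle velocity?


v = sqrt(2*E/m) = sqrt(2*4861/0.013) = 864.8 m/s

864.8 m/s


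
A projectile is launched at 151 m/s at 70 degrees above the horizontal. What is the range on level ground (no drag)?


R = v0^2 * sin(2*theta) / g = 151^2 * sin(2*70°) / 9.81 = 1494 m

1494 m


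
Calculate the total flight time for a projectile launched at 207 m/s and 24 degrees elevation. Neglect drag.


T = 2*v0*sin(theta)/g = 2*207*sin(24°)/9.81 = 17.17 s

17.17 s


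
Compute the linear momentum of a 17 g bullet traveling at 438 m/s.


p = m*v = 0.017*438 = 7.446 kg·m/s

7.446 kg·m/s


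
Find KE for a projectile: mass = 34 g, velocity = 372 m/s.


E = 0.5*m*v^2 = 0.5*0.034*372^2 = 2353 J

2353 J


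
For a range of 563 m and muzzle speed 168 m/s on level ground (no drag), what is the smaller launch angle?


sin(2*theta) = R*g/v0^2 = 563*9.81/168^2 = 0.195686, theta = arcsin(0.195686)/2 = 5.642°

5.642 degrees


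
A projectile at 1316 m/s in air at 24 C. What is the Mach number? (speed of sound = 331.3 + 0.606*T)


a = 331.3 + 0.606*(24) = 345.844 m/s
M = v/a = 1316/345.844 = 3.805

3.805


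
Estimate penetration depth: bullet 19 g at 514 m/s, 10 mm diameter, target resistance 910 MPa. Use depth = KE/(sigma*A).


A = pi*(d/2)^2 = pi*(10/2)^2 = 78.5398 mm^2
E = 0.5*m*v^2 = 0.5*0.019*514^2 = 2509.86 J
depth = E/(sigma*A) = 2509.86 J / (910 MPa * 78.5398 mm^2) = 2509.86/(910 * 78.5398) m = 0.0351171 m ≈ 35.12 mm

35.12 mm


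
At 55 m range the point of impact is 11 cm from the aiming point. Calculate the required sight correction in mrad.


1 mrad subtends 1 cm per 10 m of range, so adj = error_cm / (dist_m / 10) = 11 / (55/10) = 2 mrad

2 mrad


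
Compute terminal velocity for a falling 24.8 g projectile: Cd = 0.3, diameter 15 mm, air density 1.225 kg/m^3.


A = pi*(d/2)^2 = pi*(15/2000)^2 = 1.76715e-04 m^2
vt = sqrt(2mg/(Cd*rho*A)) = sqrt(2*0.0248*9.81/(0.3 * 1.225 * 1.76715e-04)) = 86.56 m/s

86.56 m/s


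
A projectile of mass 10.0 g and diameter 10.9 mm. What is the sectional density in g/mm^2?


SD = m/d^2 = 10.0/10.9^2 = 0.08417 g/mm^2

0.08417 g/mm^2


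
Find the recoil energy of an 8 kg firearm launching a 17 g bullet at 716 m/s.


v_r = m_p*v_p/m_gun = 0.017*716/8 = 1.5215 m/s, E_r = 0.5*m_gun*v_r^2 = 0.5*8*1.5215^2 = 9.26 J

9.26 J


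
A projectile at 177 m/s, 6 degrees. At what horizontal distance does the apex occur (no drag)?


R = v0^2*sin(2*theta)/g = 177^2*sin(2*6°)/9.81 = 663.982 m
apex_dist = R/2 = 663.982/2 = 332 m

332 m


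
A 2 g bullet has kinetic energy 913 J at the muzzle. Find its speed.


v = sqrt(2*E/m) = sqrt(2*913/0.002) = 955.5 m/s

955.5 m/s


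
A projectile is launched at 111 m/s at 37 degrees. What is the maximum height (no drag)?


H = (v0*sin(theta))^2 / (2g) = (111*sin(37°))^2 / (2*9.81) = 227.4 m

227.4 m


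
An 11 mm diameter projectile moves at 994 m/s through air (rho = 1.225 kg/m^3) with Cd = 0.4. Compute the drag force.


A = pi*(d/2)^2 = pi*(11/2000)^2 = 9.50332e-05 m^2
Fd = 0.5*Cd*rho*A*v^2 = 0.5*0.4*1.225*9.50332e-05*994^2 = 23 N

23 N


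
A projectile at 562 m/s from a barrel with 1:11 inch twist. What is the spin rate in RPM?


twist_m = 11*0.0254 = 0.2794 m
spin = v/twist = 562/0.2794 = 2011.453 rev/s
RPM = spin*60 = 2011.453*60 ≈ 120687 RPM

120687 RPM


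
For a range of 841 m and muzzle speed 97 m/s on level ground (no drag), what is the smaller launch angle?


sin(2*theta) = R*g/v0^2 = 841*9.81/97^2 = 0.876842, theta = arcsin(0.876842)/2 = 30.63°

30.63 degrees


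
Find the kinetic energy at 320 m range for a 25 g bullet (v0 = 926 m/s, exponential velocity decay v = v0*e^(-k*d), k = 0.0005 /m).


v = v0*exp(-k*d) = 926*exp(-0.0005*320) = 789.085 m/s
E = 0.5*m*v^2 = 0.5*0.025*789.085^2 = 7783 J

7783 J


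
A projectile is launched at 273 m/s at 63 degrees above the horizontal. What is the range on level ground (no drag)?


R = v0^2 * sin(2*theta) / g = 273^2 * sin(2*63°) / 9.81 = 6146 m

6146 m


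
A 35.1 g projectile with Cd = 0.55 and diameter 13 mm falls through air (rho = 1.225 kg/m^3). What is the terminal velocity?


A = pi*(d/2)^2 = pi*(13/2000)^2 = 1.32732e-04 m^2
vt = sqrt(2mg/(Cd*rho*A)) = sqrt(2*0.0351*9.81/(0.55 * 1.225 * 1.32732e-04)) = 87.75 m/s

87.75 m/s


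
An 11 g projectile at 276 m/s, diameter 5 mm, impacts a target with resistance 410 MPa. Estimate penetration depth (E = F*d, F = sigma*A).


A = pi*(d/2)^2 = pi*(5/2)^2 = 19.635 mm^2
E = 0.5*m*v^2 = 0.5*0.011*276^2 = 418.968 J
depth = E/(sigma*A) = 418.968 J / (410 MPa * 19.635 mm^2) = 418.968/(410 * 19.635) m = 0.0520436 m ≈ 52.04 mm

52.04 mm


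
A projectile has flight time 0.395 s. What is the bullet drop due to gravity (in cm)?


drop = 0.5*g*t^2 = 0.5*9.81*0.395^2 = 0.765303 m ≈ 76.53 cm

76.53 cm


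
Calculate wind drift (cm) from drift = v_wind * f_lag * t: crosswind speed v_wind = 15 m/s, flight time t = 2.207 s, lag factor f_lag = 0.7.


drift = v_wind * lag * t = 15 * 0.7 * 2.207 = 23.1735 m ≈ 2317 cm

2317 cm


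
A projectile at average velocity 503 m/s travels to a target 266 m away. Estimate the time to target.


t = d/v = 266/503 = 0.5288 s

0.5288 s


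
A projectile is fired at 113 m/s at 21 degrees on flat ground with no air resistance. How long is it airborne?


T = 2*v0*sin(theta)/g = 2*113*sin(21°)/9.81 = 8.256 s

8.256 s


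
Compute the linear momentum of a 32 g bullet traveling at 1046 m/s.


p = m*v = 0.032*1046 = 33.47 kg·m/s

33.47 kg·m/s


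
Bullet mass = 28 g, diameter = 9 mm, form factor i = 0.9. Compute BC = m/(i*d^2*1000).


BC = m/(i*d^2*1000) = 28/(0.9 * 9^2 * 1000) = 0.0003841

0.0003841


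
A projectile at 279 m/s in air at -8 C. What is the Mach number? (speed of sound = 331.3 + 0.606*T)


a = 331.3 + 0.606*(-8) = 326.452 m/s
M = v/a = 279/326.452 = 0.8546

0.8546


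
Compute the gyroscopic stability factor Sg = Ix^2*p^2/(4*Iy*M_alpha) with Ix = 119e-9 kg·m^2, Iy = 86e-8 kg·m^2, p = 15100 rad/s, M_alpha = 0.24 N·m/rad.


Sg = Ix^2 * p^2 / (4 * Iy * M_alpha) = (119e-9)^2 * 15100^2 / (4 * 86e-8 * 0.24) = 3.911

3.911


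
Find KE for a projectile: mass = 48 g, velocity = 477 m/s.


E = 0.5*m*v^2 = 0.5*0.048*477^2 = 5461 J

5461 J


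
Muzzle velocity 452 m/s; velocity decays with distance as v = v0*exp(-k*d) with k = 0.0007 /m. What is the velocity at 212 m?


v = v0*exp(-k*d) = 452*exp(-0.0007*212) = 389.7 m/s

389.7 m/s


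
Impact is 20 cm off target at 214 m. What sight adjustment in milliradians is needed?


1 mrad subtends 1 cm per 10 m of range, so adj = error_cm / (dist_m / 10) = 20 / (214/10) = 0.9346 mrad

0.9346 mrad


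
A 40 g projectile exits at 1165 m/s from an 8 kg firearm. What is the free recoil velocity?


v_recoil = m_p * v_p / m_gun = 0.04 * 1165 / 8 = 5.825 m/s

5.825 m/s
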